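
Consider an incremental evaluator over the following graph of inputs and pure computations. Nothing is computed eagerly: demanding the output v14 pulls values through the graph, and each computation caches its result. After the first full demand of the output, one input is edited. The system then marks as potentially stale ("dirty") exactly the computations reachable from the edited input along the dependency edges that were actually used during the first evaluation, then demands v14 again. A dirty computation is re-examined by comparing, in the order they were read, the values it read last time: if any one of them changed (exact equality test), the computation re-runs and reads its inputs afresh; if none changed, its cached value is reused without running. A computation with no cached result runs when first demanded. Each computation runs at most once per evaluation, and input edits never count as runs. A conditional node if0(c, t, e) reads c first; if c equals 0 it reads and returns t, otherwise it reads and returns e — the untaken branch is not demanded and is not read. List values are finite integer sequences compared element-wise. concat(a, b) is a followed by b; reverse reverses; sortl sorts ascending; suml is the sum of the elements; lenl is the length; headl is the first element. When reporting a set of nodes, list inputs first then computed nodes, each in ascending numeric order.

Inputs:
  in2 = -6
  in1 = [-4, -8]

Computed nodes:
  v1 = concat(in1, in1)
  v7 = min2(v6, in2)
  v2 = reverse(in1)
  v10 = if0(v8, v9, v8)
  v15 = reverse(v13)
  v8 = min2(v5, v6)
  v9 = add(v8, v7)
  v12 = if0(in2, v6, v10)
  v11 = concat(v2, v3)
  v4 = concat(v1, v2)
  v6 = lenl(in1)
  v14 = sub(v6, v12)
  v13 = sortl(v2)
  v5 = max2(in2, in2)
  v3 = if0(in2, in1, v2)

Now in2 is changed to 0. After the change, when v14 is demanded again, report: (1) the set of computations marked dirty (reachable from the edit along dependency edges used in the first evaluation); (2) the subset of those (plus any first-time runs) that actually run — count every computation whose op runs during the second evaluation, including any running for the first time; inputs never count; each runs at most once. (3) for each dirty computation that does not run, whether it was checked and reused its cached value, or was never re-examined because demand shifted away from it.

Initial pass — values computed on the first demand:
  v5 = max2(-6, -6) = -6
  v6 = lenl([-4, -8]) = 2
  v8 = min2(-6, 2) = -6
  v10 = if0(v8=-6 -> else branch v8) = -6
  v12 = if0(in2=-6 -> else branch v10) = -6
  v14 = sub(2, -6) = 8

Second demand — change propagation:
  v5: dirty yet unreached — the second evaluation never asks for it.
  v8: dirty yet unreached — the second evaluation never asks for it.
  v10: dirty yet unreached — the second evaluation never asks for it.
  v12: re-runs because in2 -6->0; new result 2.
  v14: re-runs because v12 -6->2; new result 0.

The important point: the flipped condition redirects demand; v5, v8, v10 are left stale, never re-checked.

Dirty set: v5, v8, v10, v12, v14.
Run set: v12, v14 (2 run).
Left stale — demand moved off them: v5, v8, v10.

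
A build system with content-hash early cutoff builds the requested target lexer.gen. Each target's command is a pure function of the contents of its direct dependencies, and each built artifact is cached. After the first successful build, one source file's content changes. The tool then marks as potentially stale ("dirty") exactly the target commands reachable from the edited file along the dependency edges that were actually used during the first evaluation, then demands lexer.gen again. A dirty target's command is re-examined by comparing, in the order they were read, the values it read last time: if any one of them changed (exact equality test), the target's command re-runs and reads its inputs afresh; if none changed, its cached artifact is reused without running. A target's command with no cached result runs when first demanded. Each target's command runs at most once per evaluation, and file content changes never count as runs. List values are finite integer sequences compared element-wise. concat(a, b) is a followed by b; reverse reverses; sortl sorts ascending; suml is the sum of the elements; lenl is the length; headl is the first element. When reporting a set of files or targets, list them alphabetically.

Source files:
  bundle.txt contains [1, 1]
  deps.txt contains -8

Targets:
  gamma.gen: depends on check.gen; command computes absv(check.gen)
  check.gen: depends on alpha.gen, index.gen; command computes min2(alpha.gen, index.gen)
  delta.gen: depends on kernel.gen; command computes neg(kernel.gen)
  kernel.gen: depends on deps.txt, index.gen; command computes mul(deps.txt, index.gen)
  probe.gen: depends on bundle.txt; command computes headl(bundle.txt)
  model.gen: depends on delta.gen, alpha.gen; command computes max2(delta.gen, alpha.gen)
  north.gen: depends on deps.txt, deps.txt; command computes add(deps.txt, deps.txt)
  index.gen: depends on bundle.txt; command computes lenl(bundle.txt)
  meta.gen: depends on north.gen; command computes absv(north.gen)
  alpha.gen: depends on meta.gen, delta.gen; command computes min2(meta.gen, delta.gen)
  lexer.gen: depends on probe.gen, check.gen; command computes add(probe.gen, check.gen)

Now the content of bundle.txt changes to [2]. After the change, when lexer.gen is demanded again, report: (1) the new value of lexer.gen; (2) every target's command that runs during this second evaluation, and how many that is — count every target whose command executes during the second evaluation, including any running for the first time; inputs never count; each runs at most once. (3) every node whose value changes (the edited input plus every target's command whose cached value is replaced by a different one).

First evaluation (everything demanded from the output):
  index.gen = lenl([1, 1]) = 2
  kernel.gen = mul(-8, 2) = -16
  delta.gen = neg(-16) = 16
  north.gen = add(-8, -8) = -16
  meta.gen = absv(-16) = 16
  alpha.gen = min2(16, 16) = 16
  check.gen = min2(16, 2) = 2
  probe.gen = headl([1, 1]) = 1
  lexer.gen = add(1, 2) = 3

Propagation after the edit:
  index.gen: runs — bundle.txt [1, 1]->[2]; result 1.
  kernel.gen: runs — index.gen 2->1; result -8.
  delta.gen: runs — kernel.gen -16->-8; result 8.
  alpha.gen: runs — delta.gen 16->8; result 8.
  check.gen: runs — alpha.gen 16->8; index.gen 2->1; result 1.
  probe.gen: runs — bundle.txt [1, 1]->[2]; result 2.
  lexer.gen: runs — probe.gen 1->2; check.gen 2->1; result 3 (same value as before).

New value of lexer.gen: 3.
Target commands that run: alpha.gen, check.gen, delta.gen, index.gen, kernel.gen, lexer.gen, probe.gen — 7 in total.
Values that change: alpha.gen, bundle.txt, check.gen, delta.gen, index.gen, kernel.gen, probe.gen.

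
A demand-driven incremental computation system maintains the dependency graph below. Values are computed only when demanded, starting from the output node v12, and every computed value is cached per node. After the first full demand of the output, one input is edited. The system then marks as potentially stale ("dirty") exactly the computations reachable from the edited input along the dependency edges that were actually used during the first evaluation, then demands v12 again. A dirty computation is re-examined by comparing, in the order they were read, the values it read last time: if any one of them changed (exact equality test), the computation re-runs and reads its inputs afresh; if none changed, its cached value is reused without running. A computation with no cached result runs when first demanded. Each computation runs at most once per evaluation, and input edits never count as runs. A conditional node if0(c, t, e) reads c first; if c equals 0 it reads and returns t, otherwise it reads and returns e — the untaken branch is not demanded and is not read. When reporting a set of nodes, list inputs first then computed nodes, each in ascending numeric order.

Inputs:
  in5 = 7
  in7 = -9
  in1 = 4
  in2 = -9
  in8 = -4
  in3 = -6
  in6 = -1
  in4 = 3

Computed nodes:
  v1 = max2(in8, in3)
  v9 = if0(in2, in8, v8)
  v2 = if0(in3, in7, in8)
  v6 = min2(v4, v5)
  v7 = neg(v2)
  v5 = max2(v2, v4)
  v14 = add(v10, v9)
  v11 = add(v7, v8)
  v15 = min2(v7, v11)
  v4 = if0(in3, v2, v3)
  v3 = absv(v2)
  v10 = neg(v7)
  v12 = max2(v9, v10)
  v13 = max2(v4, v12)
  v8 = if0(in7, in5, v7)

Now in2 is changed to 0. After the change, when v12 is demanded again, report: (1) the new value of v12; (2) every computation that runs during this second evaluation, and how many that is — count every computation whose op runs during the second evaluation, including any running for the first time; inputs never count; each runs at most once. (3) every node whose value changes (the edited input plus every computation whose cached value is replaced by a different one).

First evaluation (everything demanded from the output):
  v2 = if0(in3=-6 -> else branch in8) = -4
  v7 = neg(-4) = 4
  v8 = if0(in7=-9 -> else branch v7) = 4
  v9 = if0(in2=-9 -> else branch v8) = 4
  v10 = neg(4) = -4
  v12 = max2(4, -4) = 4

Propagation after the edit:
  v9: runs — in2 -9->0; result -4.
  v12: runs — v9 4->-4; result -4.

New value of v12: -4.
Computations that run: v9, v12 — 2 in total.
Values that change: in2, v9, v12.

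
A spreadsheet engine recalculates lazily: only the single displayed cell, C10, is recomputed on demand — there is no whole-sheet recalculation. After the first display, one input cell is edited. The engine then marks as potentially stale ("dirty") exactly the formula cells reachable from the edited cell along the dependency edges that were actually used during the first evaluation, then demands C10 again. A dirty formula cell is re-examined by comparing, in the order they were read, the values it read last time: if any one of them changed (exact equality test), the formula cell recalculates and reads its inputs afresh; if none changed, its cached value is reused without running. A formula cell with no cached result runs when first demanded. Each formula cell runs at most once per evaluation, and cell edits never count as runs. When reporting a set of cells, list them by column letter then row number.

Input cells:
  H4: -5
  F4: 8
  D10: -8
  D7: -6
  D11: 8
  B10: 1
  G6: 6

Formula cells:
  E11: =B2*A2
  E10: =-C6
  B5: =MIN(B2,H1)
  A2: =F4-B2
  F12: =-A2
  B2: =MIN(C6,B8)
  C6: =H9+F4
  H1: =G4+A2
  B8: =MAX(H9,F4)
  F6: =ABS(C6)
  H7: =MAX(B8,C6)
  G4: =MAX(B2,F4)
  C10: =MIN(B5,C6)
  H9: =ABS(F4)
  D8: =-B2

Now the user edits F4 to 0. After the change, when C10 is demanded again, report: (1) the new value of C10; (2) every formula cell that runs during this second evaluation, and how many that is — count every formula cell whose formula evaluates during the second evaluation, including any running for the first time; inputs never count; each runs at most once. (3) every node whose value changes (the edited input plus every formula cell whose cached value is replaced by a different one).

New value of C10: 0.
Formula cells that run: A2, B2, B5, B8, C6, C10, G4, H1, H9 — 9 in total.
Values that change: B2, B5, B8, C6, C10, F4, G4, H1, H9.

First evaluation (everything demanded from the output):
  H9 = ABS(8) = 8
  B8 = MAX(8, 8) = 8
  C6 = 8 + 8 = 16
  B2 = MIN(16, 8) = 8
  A2 = 8 - 8 = 0
  G4 = MAX(8, 8) = 8
  H1 = 8 + 0 = 8
  B5 = MIN(8, 8) = 8
  C10 = MIN(8, 16) = 8

Propagation after the edit:
  H9: runs — F4 8->0; result 0.
  B8: runs — H9 8->0; F4 8->0; result 0.
  C6: runs — H9 8->0; F4 8->0; result 0.
  B2: runs — C6 16->0; B8 8->0; result 0.
  A2: runs — F4 8->0; B2 8->0; result 0 (same value as before).
  G4: runs — B2 8->0; F4 8->0; result 0.
  H1: runs — G4 8->0; result 0.
  B5: runs — B2 8->0; H1 8->0; result 0.
  C10: runs — B5 8->0; C6 16->0; result 0.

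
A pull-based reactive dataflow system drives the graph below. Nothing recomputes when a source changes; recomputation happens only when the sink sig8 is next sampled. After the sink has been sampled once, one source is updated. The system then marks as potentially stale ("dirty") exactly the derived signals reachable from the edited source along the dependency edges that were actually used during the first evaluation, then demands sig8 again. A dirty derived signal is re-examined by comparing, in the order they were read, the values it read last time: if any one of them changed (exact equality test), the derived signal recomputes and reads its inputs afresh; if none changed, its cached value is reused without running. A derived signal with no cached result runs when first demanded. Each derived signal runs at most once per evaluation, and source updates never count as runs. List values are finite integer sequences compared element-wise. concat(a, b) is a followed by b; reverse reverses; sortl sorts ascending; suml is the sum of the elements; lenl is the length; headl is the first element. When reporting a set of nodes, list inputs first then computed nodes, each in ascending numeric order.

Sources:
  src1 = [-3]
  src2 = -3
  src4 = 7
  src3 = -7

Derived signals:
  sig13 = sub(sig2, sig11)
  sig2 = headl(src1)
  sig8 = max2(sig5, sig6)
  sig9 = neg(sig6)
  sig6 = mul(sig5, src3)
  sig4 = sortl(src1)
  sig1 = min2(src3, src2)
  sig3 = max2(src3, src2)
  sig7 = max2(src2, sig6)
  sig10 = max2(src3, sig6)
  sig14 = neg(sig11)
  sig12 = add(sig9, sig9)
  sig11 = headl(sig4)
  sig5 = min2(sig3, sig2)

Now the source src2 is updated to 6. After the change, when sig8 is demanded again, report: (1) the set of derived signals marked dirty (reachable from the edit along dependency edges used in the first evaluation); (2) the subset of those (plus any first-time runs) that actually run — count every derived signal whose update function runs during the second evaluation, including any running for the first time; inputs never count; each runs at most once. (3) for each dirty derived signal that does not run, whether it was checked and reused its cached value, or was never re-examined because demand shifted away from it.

Marked dirty: sig3, sig5, sig6, sig8.
Derived signals that run: sig3, sig5 — 2 in total.
Checked but reused from cache: sig6, sig8.
Key observation: the change is absorbed at sig5 — it re-runs but produces the same value, and the output's value is unchanged.

First evaluation (everything demanded from the output):
  sig2 = headl([-3]) = -3
  sig3 = max2(-7, -3) = -3
  sig5 = min2(-3, -3) = -3
  sig6 = mul(-3, -7) = 21
  sig8 = max2(-3, 21) = 21

Propagation after the edit:
  sig3: runs — src2 -3->6; result 6.
  sig5: runs — sig3 -3->6; result -3 (same value as before).
  sig6: checked — values it read are unchanged (sig5 unchanged, src3 unchanged); reused cached 21 without running.
  sig8: checked — values it read are unchanged (sig5 unchanged, sig6 unchanged); reused cached 21 without running.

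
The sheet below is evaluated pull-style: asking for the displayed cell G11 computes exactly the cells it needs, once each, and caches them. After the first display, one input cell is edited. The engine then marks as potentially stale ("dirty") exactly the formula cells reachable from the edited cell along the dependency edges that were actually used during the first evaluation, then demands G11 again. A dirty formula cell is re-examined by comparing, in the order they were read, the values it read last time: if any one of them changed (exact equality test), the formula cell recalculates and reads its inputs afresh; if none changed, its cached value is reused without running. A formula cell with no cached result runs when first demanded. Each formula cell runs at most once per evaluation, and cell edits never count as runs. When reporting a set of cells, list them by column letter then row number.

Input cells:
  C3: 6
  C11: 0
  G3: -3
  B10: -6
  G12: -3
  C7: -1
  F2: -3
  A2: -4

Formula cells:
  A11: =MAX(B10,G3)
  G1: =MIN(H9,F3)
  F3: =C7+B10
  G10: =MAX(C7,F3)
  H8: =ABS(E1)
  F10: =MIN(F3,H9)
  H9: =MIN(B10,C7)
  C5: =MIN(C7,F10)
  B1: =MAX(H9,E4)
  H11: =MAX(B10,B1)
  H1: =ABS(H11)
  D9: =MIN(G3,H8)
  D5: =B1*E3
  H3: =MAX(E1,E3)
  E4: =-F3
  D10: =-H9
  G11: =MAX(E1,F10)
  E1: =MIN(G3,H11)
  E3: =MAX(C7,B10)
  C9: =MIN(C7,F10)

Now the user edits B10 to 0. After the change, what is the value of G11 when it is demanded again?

Demanding G11 again yields -1.

First demand of the output computes:
  F3 = -1 + -6 = -7
  E4 = -(-7) = 7
  H9 = MIN(-6, -1) = -6
  B1 = MAX(-6, 7) = 7
  F10 = MIN(-7, -6) = -7
  H11 = MAX(-6, 7) = 7
  E1 = MIN(-3, 7) = -3
  G11 = MAX(-3, -7) = -3

After the edit, cleaning proceeds:
  F3: a read changed (B10 -6->0) — executes, giving -1.
  E4: a read changed (F3 -7->-1) — executes, giving 1.
  H9: a read changed (B10 -6->0) — executes, giving -1.
  B1: a read changed (H9 -6->-1; E4 7->1) — executes, giving 1.
  F10: a read changed (F3 -7->-1; H9 -6->-1) — executes, giving -1.
  H11: a read changed (B10 -6->0; B1 7->1) — executes, giving 1.
  E1: a read changed (H11 7->1) — executes, giving -3 — identical to its old value.
  G11: a read changed (F10 -7->-1) — executes, giving -1.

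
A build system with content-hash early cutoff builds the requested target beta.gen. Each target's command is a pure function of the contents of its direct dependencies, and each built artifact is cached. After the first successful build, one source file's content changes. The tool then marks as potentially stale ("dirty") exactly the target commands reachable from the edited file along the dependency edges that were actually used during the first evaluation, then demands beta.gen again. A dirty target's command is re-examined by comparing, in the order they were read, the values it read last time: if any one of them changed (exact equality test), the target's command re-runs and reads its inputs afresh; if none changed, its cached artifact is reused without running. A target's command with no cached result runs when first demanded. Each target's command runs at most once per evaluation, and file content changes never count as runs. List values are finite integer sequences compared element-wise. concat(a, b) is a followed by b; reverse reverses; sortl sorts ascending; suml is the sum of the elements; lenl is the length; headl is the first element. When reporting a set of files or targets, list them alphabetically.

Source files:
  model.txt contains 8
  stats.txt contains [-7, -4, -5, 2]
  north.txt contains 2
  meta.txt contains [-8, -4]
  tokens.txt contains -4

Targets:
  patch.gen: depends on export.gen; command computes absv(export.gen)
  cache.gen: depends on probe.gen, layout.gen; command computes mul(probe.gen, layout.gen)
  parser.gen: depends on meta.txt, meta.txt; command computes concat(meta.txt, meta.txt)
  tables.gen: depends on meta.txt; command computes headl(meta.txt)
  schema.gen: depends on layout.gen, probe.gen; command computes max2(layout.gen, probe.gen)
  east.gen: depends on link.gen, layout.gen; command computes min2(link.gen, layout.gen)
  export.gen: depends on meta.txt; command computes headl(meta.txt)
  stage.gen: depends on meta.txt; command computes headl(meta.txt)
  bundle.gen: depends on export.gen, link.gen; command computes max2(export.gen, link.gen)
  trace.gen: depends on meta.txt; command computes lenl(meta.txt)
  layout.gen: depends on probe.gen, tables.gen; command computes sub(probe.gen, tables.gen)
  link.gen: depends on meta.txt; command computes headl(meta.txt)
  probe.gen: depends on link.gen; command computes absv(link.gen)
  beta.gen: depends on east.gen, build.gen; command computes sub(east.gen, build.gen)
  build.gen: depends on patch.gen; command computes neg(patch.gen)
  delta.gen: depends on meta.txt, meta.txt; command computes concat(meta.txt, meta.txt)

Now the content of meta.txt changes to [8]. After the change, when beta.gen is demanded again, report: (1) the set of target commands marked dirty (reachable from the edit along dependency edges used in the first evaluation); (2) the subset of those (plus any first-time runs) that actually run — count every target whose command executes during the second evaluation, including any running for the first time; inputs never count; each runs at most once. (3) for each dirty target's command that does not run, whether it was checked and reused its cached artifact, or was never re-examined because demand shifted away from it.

Marked dirty: beta.gen, build.gen, east.gen, export.gen, layout.gen, link.gen, patch.gen, probe.gen, tables.gen.
Target commands that run: beta.gen, east.gen, export.gen, layout.gen, link.gen, patch.gen, probe.gen, tables.gen — 8 in total.
Checked but reused from cache: build.gen.
Key observation: the cutoff stops propagation at build.gen — its inputs' values are unchanged, so it reuses its cache.

First evaluation (everything demanded from the output):
  export.gen = headl([-8, -4]) = -8
  link.gen = headl([-8, -4]) = -8
  patch.gen = absv(-8) = 8
  build.gen = neg(8) = -8
  probe.gen = absv(-8) = 8
  tables.gen = headl([-8, -4]) = -8
  layout.gen = sub(8, -8) = 16
  east.gen = min2(-8, 16) = -8
  beta.gen = sub(-8, -8) = 0

Propagation after the edit:
  export.gen: runs — meta.txt [-8, -4]->[8]; result 8.
  link.gen: runs — meta.txt [-8, -4]->[8]; result 8.
  patch.gen: runs — export.gen -8->8; result 8 (same value as before).
  build.gen: checked — values it read are unchanged (patch.gen unchanged); reused cached -8 without running.
  probe.gen: runs — link.gen -8->8; result 8 (same value as before).
  tables.gen: runs — meta.txt [-8, -4]->[8]; result 8.
  layout.gen: runs — tables.gen -8->8; result 0.
  east.gen: runs — link.gen -8->8; layout.gen 16->0; result 0.
  beta.gen: runs — east.gen -8->0; result 8.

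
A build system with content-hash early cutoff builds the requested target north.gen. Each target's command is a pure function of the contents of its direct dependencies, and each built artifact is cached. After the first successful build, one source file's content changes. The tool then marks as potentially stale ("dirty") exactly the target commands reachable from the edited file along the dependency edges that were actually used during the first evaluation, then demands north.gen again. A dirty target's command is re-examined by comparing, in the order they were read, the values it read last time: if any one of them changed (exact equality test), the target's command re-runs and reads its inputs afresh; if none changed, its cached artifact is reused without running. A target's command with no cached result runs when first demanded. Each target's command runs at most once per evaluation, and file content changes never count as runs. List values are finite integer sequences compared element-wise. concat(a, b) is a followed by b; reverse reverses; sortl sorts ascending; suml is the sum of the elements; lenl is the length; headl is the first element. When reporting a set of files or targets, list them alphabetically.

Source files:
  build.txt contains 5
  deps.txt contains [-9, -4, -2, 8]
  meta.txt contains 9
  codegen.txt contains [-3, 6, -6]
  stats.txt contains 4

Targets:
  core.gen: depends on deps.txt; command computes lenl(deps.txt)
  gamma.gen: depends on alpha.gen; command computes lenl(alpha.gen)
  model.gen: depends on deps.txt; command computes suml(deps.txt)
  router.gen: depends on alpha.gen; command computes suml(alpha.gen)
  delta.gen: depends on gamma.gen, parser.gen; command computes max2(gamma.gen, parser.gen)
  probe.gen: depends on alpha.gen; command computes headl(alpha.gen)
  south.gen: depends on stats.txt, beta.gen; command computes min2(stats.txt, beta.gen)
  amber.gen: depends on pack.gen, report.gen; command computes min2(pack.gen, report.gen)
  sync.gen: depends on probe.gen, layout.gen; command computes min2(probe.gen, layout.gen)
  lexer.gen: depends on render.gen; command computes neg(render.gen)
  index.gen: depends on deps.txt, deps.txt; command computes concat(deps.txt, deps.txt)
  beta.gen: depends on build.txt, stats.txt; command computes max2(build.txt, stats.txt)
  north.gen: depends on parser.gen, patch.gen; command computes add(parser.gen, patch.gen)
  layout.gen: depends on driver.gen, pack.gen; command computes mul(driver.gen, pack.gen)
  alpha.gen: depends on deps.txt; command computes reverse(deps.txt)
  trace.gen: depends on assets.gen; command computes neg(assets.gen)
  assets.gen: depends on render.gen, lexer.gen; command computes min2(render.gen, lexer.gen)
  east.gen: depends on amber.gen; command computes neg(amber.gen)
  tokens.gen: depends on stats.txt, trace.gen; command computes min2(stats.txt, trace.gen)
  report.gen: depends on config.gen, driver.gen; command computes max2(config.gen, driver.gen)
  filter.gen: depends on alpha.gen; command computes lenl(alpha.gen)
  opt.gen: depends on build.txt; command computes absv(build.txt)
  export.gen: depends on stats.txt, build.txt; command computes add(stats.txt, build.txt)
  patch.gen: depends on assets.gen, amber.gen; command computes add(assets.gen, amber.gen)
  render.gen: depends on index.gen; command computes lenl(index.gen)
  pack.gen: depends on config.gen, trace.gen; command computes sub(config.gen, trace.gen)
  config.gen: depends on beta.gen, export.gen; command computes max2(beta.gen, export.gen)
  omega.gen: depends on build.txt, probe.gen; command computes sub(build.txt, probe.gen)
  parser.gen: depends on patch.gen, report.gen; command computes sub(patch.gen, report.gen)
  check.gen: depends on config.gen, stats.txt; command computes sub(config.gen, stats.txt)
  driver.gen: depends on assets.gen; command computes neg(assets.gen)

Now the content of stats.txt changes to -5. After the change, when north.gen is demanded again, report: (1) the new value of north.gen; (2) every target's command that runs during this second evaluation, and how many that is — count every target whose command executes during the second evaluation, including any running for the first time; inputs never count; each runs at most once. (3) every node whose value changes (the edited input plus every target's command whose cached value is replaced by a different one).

New value of north.gen: -30.
Target commands that run: amber.gen, beta.gen, config.gen, export.gen, north.gen, pack.gen, parser.gen, patch.gen, report.gen — 9 in total.
Values that change: amber.gen, config.gen, export.gen, north.gen, pack.gen, parser.gen, patch.gen, report.gen, stats.txt.

First evaluation (everything demanded from the output):
  beta.gen = max2(5, 4) = 5
  export.gen = add(4, 5) = 9
  config.gen = max2(5, 9) = 9
  index.gen = concat([-9, -4, -2, 8], [-9, -4, -2, 8]) = [-9, -4, -2, 8, -9, -4, -2, 8]
  render.gen = lenl([-9, -4, -2, 8, -9, -4, -2, 8]) = 8
  lexer.gen = neg(8) = -8
  assets.gen = min2(8, -8) = -8
  driver.gen = neg(-8) = 8
  report.gen = max2(9, 8) = 9
  trace.gen = neg(-8) = 8
  pack.gen = sub(9, 8) = 1
  amber.gen = min2(1, 9) = 1
  patch.gen = add(-8, 1) = -7
  parser.gen = sub(-7, 9) = -16
  north.gen = add(-16, -7) = -23

Propagation after the edit:
  beta.gen: runs — stats.txt 4->-5; result 5 (same value as before).
  export.gen: runs — stats.txt 4->-5; result 0.
  config.gen: runs — export.gen 9->0; result 5.
  pack.gen: runs — config.gen 9->5; result -3.
  report.gen: runs — config.gen 9->5; result 8.
  amber.gen: runs — pack.gen 1->-3; report.gen 9->8; result -3.
  patch.gen: runs — amber.gen 1->-3; result -11.
  parser.gen: runs — patch.gen -7->-11; report.gen 9->8; result -19.
  north.gen: runs — parser.gen -16->-19; patch.gen -7->-11; result -30.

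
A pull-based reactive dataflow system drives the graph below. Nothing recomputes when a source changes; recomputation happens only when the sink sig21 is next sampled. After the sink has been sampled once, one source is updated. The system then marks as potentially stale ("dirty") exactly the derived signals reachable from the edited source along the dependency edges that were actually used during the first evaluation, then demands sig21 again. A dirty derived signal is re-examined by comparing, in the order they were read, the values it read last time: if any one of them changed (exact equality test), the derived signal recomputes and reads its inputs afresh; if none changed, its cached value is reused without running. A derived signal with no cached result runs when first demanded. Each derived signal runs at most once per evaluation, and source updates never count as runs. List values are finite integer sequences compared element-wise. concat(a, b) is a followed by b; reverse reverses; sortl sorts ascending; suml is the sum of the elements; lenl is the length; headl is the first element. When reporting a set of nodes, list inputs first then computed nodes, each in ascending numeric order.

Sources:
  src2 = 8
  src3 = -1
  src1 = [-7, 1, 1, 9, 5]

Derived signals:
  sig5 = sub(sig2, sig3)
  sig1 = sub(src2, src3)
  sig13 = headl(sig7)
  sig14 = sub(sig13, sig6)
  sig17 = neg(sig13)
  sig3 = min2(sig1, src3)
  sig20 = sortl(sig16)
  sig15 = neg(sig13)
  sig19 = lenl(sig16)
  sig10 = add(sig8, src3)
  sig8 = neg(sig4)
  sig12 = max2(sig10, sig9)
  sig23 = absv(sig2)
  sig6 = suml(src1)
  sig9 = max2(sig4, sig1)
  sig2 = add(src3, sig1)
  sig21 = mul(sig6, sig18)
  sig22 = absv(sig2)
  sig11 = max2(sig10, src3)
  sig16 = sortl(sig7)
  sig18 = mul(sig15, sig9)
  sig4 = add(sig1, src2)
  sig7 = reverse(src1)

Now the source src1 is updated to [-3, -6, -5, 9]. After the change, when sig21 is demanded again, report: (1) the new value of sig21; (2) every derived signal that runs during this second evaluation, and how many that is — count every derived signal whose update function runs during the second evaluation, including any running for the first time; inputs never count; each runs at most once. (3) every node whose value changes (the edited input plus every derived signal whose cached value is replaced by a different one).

First evaluation (everything demanded from the output):
  sig1 = sub(8, -1) = 9
  sig4 = add(9, 8) = 17
  sig6 = suml([-7, 1, 1, 9, 5]) = 9
  sig7 = reverse([-7, 1, 1, 9, 5]) = [5, 9, 1, 1, -7]
  sig9 = max2(17, 9) = 17
  sig13 = headl([5, 9, 1, 1, -7]) = 5
  sig15 = neg(5) = -5
  sig18 = mul(-5, 17) = -85
  sig21 = mul(9, -85) = -765

Propagation after the edit:
  sig6: runs — src1 [-7, 1, 1, 9, 5]->[-3, -6, -5, 9]; result -5.
  sig7: runs — src1 [-7, 1, 1, 9, 5]->[-3, -6, -5, 9]; result [9, -5, -6, -3].
  sig13: runs — sig7 [5, 9, 1, 1, -7]->[9, -5, -6, -3]; result 9.
  sig15: runs — sig13 5->9; result -9.
  sig18: runs — sig15 -5->-9; result -153.
  sig21: runs — sig6 9->-5; sig18 -85->-153; result 765.

New value of sig21: 765.
Derived signals that run: sig6, sig7, sig13, sig15, sig18, sig21 — 6 in total.
Values that change: src1, sig6, sig7, sig13, sig15, sig18, sig21.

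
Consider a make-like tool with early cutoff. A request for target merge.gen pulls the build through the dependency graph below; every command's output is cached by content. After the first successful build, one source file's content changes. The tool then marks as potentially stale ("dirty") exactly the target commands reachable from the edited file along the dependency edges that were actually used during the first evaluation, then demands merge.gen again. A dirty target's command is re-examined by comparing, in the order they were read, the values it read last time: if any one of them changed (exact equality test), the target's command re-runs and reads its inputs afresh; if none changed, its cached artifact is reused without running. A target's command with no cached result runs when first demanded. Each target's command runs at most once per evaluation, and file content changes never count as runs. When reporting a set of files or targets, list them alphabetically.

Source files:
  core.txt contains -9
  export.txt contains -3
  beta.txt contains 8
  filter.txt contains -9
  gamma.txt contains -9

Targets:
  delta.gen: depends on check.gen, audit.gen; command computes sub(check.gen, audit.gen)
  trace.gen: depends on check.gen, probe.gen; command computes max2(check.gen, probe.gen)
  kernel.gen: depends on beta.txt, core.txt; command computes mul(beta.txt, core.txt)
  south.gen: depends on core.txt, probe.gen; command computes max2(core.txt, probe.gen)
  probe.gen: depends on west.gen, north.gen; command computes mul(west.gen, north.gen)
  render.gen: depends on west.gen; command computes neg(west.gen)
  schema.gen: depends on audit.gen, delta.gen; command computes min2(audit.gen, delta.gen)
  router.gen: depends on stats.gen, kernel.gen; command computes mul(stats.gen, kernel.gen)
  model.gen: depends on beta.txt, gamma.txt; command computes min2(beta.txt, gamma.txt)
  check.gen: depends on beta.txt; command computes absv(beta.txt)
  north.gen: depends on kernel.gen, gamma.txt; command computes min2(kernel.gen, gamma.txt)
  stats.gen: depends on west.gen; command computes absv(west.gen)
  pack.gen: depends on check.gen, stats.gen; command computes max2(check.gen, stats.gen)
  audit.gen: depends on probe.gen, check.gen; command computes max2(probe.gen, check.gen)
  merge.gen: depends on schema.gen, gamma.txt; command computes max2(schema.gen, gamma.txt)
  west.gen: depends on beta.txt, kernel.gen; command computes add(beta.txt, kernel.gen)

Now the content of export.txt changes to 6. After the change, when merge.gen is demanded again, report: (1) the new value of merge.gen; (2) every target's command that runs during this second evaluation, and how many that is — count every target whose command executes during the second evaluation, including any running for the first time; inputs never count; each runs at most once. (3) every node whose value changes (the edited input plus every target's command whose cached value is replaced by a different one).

First demand of the output computes:
  check.gen = absv(8) = 8
  kernel.gen = mul(8, -9) = -72
  north.gen = min2(-72, -9) = -72
  west.gen = add(8, -72) = -64
  probe.gen = mul(-64, -72) = 4608
  audit.gen = max2(4608, 8) = 4608
  delta.gen = sub(8, 4608) = -4600
  schema.gen = min2(4608, -4600) = -4600
  merge.gen = max2(-4600, -9) = -9

After the edit, cleaning proceeds:
  no node depends on export.txt at all; the second demand re-runs nothing.

Note the shortcut — nothing in the graph depends on export.txt at all, so no recomputation happens.

Demanding merge.gen again yields -9.
0 target commands run: none.
The nodes whose values change: export.txt.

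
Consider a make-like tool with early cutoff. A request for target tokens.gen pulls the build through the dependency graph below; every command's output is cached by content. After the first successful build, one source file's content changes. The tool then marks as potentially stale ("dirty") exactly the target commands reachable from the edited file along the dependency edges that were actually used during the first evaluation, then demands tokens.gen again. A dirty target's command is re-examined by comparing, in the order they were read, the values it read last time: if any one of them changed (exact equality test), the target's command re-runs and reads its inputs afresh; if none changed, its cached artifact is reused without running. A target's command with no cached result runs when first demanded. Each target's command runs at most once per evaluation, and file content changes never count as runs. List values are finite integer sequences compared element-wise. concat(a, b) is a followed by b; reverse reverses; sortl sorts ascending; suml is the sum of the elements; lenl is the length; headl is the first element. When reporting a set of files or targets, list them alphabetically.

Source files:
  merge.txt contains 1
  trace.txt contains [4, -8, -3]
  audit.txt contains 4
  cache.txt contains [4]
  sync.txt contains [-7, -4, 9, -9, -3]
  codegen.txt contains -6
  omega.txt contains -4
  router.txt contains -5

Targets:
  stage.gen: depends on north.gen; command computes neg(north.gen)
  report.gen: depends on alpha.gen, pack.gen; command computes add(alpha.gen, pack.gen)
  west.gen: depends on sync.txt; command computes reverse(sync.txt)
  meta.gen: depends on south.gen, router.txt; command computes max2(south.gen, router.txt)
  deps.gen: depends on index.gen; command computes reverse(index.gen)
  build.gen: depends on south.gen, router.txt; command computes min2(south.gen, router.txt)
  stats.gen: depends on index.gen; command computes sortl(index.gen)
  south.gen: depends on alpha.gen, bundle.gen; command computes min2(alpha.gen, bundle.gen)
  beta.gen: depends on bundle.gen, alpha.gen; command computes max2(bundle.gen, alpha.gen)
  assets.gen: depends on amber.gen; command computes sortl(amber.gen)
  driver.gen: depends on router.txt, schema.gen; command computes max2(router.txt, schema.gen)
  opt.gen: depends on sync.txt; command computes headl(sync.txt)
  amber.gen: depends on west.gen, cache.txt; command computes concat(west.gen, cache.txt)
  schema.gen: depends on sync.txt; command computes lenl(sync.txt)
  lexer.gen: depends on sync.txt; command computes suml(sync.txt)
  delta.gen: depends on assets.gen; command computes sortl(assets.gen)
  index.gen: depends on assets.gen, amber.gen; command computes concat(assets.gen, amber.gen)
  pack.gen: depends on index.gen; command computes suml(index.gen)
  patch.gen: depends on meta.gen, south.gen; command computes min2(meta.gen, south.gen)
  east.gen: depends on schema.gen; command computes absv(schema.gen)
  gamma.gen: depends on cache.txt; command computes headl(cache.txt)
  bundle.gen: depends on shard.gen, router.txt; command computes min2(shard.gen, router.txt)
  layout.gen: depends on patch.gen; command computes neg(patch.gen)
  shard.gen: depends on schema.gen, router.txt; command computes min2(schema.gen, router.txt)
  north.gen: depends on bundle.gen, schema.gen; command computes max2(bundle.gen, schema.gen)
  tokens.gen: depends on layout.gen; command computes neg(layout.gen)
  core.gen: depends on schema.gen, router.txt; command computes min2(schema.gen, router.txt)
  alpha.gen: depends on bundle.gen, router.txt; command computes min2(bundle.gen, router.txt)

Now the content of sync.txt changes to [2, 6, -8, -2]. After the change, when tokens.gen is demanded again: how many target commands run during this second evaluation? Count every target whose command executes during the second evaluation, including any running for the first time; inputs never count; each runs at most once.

First demand of the output computes:
  schema.gen = lenl([-7, -4, 9, -9, -3]) = 5
  shard.gen = min2(5, -5) = -5
  bundle.gen = min2(-5, -5) = -5
  alpha.gen = min2(-5, -5) = -5
  south.gen = min2(-5, -5) = -5
  meta.gen = max2(-5, -5) = -5
  patch.gen = min2(-5, -5) = -5
  layout.gen = neg(-5) = 5
  tokens.gen = neg(5) = -5

After the edit, cleaning proceeds:
  schema.gen: a read changed (sync.txt [-7, -4, 9, -9, -3]->[2, 6, -8, -2]) — executes, giving 4.
  shard.gen: a read changed (schema.gen 5->4) — executes, giving -5 — identical to its old value.
  bundle.gen: dirty, but its reads are unchanged (shard.gen unchanged, router.txt unchanged); cached -5 stands.
  alpha.gen: dirty, but its reads are unchanged (bundle.gen unchanged, router.txt unchanged); cached -5 stands.
  south.gen: dirty, but its reads are unchanged (alpha.gen unchanged, bundle.gen unchanged); cached -5 stands.
  meta.gen: dirty, but its reads are unchanged (south.gen unchanged, router.txt unchanged); cached -5 stands.
  patch.gen: dirty, but its reads are unchanged (meta.gen unchanged, south.gen unchanged); cached -5 stands.
  layout.gen: dirty, but its reads are unchanged (patch.gen unchanged); cached 5 stands.
  tokens.gen: dirty, but its reads are unchanged (layout.gen unchanged); cached -5 stands.

Note the absorption at shard.gen: it re-runs yet its value is the same, leaving the output's value untouched.

2 target commands run: schema.gen, shard.gen.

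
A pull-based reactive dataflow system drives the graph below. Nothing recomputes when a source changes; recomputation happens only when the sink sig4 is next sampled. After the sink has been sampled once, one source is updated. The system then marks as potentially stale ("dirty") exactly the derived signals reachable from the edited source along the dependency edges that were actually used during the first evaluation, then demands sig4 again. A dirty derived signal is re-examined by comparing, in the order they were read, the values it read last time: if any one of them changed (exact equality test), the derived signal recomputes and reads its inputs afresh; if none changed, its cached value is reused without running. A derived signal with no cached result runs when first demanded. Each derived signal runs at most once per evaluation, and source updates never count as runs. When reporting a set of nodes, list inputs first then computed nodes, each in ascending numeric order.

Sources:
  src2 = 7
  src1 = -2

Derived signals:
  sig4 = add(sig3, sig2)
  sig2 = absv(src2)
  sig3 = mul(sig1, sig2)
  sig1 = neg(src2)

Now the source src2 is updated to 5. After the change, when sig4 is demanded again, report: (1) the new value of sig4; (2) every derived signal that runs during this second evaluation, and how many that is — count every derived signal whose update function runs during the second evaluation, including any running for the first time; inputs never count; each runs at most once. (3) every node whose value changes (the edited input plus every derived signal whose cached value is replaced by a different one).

New value of sig4: -20.
Derived signals that run: sig1, sig2, sig3, sig4 — 4 in total.
Values that change: src2, sig1, sig2, sig3, sig4.

First evaluation (everything demanded from the output):
  sig1 = neg(7) = -7
  sig2 = absv(7) = 7
  sig3 = mul(-7, 7) = -49
  sig4 = add(-49, 7) = -42

Propagation after the edit:
  sig1: runs — src2 7->5; result -5.
  sig2: runs — src2 7->5; result 5.
  sig3: runs — sig1 -7->-5; sig2 7->5; result -25.
  sig4: runs — sig3 -49->-25; sig2 7->5; result -20.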